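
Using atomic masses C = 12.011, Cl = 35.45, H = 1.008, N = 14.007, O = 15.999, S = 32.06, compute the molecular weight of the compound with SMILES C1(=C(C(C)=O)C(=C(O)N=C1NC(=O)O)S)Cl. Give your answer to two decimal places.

262.66

Molecular formula: C8H7ClN2O4S.
M = 8×12.011 + 1×35.45 + 7×1.008 + 2×14.007 + 4×15.999 + 1×32.06 = 262.66 g/mol.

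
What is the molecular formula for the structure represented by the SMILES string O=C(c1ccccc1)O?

C7H6O2

Heavy atoms from the SMILES: 7 C, 2 O.
Implicit hydrogens by atom environment:
  5 × C (aromatic): 1 H each → 5
  1 × C (aromatic): no H
  1 × C: no H
  1 × O: 1 H
  1 × O: no H
  Total hydrogens = 6.
Molecular formula: C7H6O2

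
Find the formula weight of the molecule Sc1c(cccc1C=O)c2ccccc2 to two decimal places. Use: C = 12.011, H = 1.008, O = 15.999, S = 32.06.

Molecular formula: C13H10OS.
M = 13×12.011 + 10×1.008 + 1×15.999 + 1×32.06 = 214.28 g/mol.

214.28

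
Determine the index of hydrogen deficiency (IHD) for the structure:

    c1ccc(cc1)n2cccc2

7

Molecular formula from the SMILES: C10H9N.
DoU = (2C + 2 + N − H − X)/2 = (2·10 + 2 + 1 − 9 − 0)/2 = 14/2 = 7.
(Structurally: 2 ring(s) + 5 π bond(s) = 7.)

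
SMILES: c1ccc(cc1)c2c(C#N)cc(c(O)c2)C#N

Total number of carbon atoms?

14

The symbol for carbon appears 14 times in the SMILES. Lowercase c denotes aromatic carbon and counts toward C.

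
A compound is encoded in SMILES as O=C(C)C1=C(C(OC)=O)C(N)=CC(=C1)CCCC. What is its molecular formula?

Heavy atoms from the SMILES: 14 C, 1 N, 3 O.
Implicit hydrogens by atom environment:
  4 × C (aromatic): no H
  3 × C: 3 H each → 9
  3 × C: 2 H each → 6
  3 × O: no H
  2 × C (aromatic): 1 H each → 2
  2 × C: no H
  1 × N: 2 H
  Total hydrogens = 19.
Molecular formula: C14H19NO3

C14H19NO3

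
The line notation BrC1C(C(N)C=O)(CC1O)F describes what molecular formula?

C6H9BrFNO2

Heavy atoms from the SMILES: 1 Br, 6 C, 1 F, 1 N, 2 O.
Implicit hydrogens by atom environment:
  4 × C: 1 H each → 4
  1 × Br: no H
  1 × C: 2 H
  1 × C: no H
  1 × F: no H
  1 × N: 2 H
  1 × O: 1 H
  1 × O: no H
  Total hydrogens = 9.
Molecular formula: C6H9BrFNO2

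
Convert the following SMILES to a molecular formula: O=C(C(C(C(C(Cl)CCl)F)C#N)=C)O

Heavy atoms from the SMILES: 8 C, 2 Cl, 1 F, 1 N, 2 O.
Implicit hydrogens by atom environment:
  3 × C: 1 H each → 3
  3 × C: no H
  2 × C: 2 H each → 4
  2 × Cl: no H
  1 × F: no H
  1 × N: no H
  1 × O: 1 H
  1 × O: no H
  Total hydrogens = 8.
Molecular formula: C8H8Cl2FNO2

C8H8Cl2FNO2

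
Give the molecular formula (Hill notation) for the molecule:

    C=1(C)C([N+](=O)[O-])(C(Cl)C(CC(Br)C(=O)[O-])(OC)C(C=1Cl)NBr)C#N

Heavy atoms from the SMILES: 2 Br, 12 C, 2 Cl, 3 N, 5 O.
Implicit hydrogens by atom environment:
  6 × C: no H
  3 × C: 1 H each → 3
  3 × O: no H
  2 × Br: no H
  2 × C: 3 H each → 6
  2 × Cl: no H
  2 × O (charge -1): no H
  1 × C: 2 H
  1 × N: 1 H
  1 × N (charge +1): no H
  1 × N: no H
  Total hydrogens = 12.
Net charge -1.
Molecular formula: C12H12Br2Cl2N3O5-

C12H12Br2Cl2N3O5-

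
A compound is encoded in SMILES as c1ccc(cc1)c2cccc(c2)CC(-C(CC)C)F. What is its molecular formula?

Heavy atoms from the SMILES: 18 C, 1 F.
Implicit hydrogens by atom environment:
  9 × C (aromatic): 1 H each → 9
  3 × C (aromatic): no H
  2 × C: 3 H each → 6
  2 × C: 2 H each → 4
  2 × C: 1 H each → 2
  1 × F: no H
  Total hydrogens = 21.
Molecular formula: C18H21F

C18H21F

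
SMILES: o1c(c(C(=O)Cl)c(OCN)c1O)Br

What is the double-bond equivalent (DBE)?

4

Molecular formula from the SMILES: C6H5BrClNO4.
DoU = (2C + 2 + N − H − X)/2 = (2·6 + 2 + 1 − 5 − 2)/2 = 8/2 = 4.
(Structurally: 1 ring(s) + 3 π bond(s) = 4.)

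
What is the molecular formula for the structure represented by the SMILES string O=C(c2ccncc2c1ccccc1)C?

Heavy atoms from the SMILES: 13 C, 1 N, 1 O.
Implicit hydrogens by atom environment:
  8 × C (aromatic): 1 H each → 8
  3 × C (aromatic): no H
  1 × C: 3 H
  1 × C: no H
  1 × N (aromatic): no H
  1 × O: no H
  Total hydrogens = 11.
Molecular formula: C13H11NO

C13H11NO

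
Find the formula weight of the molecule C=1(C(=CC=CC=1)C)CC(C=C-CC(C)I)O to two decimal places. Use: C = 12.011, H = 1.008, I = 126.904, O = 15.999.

330.21

Molecular formula: C14H19IO.
M = 14×12.011 + 19×1.008 + 1×126.904 + 1×15.999 = 330.21 g/mol.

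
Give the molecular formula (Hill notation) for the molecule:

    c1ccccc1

C6H6

Heavy atoms from the SMILES: 6 C.
Implicit hydrogens by atom environment:
  6 × C (aromatic): 1 H each → 6
  Total hydrogens = 6.
Molecular formula: C6H6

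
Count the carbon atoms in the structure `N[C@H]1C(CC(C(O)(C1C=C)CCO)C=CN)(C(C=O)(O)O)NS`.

The symbol for carbon appears 14 times in the SMILES.

14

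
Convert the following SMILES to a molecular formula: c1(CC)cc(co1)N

Heavy atoms from the SMILES: 6 C, 1 N, 1 O.
Implicit hydrogens by atom environment:
  2 × C (aromatic): 1 H each → 2
  2 × C (aromatic): no H
  1 × C: 3 H
  1 × C: 2 H
  1 × N: 2 H
  1 × O (aromatic): no H
  Total hydrogens = 9.
Molecular formula: C6H9NO

C6H9NO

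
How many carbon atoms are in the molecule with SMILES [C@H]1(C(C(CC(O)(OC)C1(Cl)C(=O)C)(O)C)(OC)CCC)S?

The symbol for carbon appears 14 times in the SMILES. (Cl is a single chlorine, not C + l.)

14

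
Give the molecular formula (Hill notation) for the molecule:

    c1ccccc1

C6H6

Heavy atoms from the SMILES: 6 C.
Implicit hydrogens by atom environment:
  6 × C (aromatic): 1 H each → 6
  Total hydrogens = 6.
Molecular formula: C6H6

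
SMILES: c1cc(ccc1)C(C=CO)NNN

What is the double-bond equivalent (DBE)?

5

Molecular formula from the SMILES: C9H13N3O.
DoU = (2C + 2 + N − H − X)/2 = (2·9 + 2 + 3 − 13 − 0)/2 = 10/2 = 5.
(Structurally: 1 ring(s) + 4 π bond(s) = 5.)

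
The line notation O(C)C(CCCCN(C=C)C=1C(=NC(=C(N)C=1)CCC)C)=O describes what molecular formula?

C17H27N3O2

Heavy atoms from the SMILES: 17 C, 3 N, 2 O.
Implicit hydrogens by atom environment:
  7 × C: 2 H each → 14
  4 × C (aromatic): no H
  3 × C: 3 H each → 9
  2 × O: no H
  1 × C (aromatic): 1 H
  1 × C: 1 H
  1 × C: no H
  1 × N: 2 H
  1 × N (aromatic): no H
  1 × N: no H
  Total hydrogens = 27.
Molecular formula: C17H27N3O2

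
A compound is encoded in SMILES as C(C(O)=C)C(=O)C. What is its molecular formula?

C5H8O2

Heavy atoms from the SMILES: 5 C, 2 O.
Implicit hydrogens by atom environment:
  2 × C: 2 H each → 4
  2 × C: no H
  1 × C: 3 H
  1 × O: 1 H
  1 × O: no H
  Total hydrogens = 8.
Molecular formula: C5H8O2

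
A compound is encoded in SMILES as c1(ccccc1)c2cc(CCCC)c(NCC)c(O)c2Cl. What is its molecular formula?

C18H22ClNO

Heavy atoms from the SMILES: 18 C, 1 Cl, 1 N, 1 O.
Implicit hydrogens by atom environment:
  6 × C (aromatic): 1 H each → 6
  6 × C (aromatic): no H
  4 × C: 2 H each → 8
  2 × C: 3 H each → 6
  1 × Cl: no H
  1 × N: 1 H
  1 × O: 1 H
  Total hydrogens = 22.
Molecular formula: C18H22ClNO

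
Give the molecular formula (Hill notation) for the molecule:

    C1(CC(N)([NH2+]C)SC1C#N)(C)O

C7H14N3OS+

Heavy atoms from the SMILES: 7 C, 3 N, 1 O, 1 S.
Implicit hydrogens by atom environment:
  3 × C: no H
  2 × C: 3 H each → 6
  1 × C: 2 H
  1 × C: 1 H
  1 × N (charge +1): 2 H
  1 × N: 2 H
  1 × N: no H
  1 × O: 1 H
  1 × S: no H
  Total hydrogens = 14.
Net charge +1.
Molecular formula: C7H14N3OS+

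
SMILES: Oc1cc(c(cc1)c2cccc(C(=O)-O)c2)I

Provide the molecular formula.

C13H9IO3

Heavy atoms from the SMILES: 13 C, 1 I, 3 O.
Implicit hydrogens by atom environment:
  7 × C (aromatic): 1 H each → 7
  5 × C (aromatic): no H
  2 × O: 1 H each → 2
  1 × C: no H
  1 × I: no H
  1 × O: no H
  Total hydrogens = 9.
Molecular formula: C13H9IO3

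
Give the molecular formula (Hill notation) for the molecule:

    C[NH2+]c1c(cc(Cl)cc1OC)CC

C10H15ClNO+

Heavy atoms from the SMILES: 10 C, 1 Cl, 1 N, 1 O.
Implicit hydrogens by atom environment:
  4 × C (aromatic): no H
  3 × C: 3 H each → 9
  2 × C (aromatic): 1 H each → 2
  1 × C: 2 H
  1 × Cl: no H
  1 × N (charge +1): 2 H
  1 × O: no H
  Total hydrogens = 15.
Net charge +1.
Molecular formula: C10H15ClNO+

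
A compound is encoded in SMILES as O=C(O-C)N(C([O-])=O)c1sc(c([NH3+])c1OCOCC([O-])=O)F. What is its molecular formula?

Heavy atoms from the SMILES: 10 C, 1 F, 2 N, 8 O, 1 S.
Implicit hydrogens by atom environment:
  6 × O: no H
  4 × C (aromatic): no H
  3 × C: no H
  2 × C: 2 H each → 4
  2 × O (charge -1): no H
  1 × C: 3 H
  1 × F: no H
  1 × N (charge +1): 3 H
  1 × N: no H
  1 × S (aromatic): no H
  Total hydrogens = 10.
Net charge -1.
Molecular formula: C10H10FN2O8S-

C10H10FN2O8S-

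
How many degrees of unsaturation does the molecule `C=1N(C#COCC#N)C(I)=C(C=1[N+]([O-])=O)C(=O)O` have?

9

Molecular formula from the SMILES: C9H4IN3O5.
DoU = (2C + 2 + N − H − X)/2 = (2·9 + 2 + 3 − 4 − 1)/2 = 18/2 = 9.
(Structurally: 1 ring(s) + 8 π bond(s) = 9.)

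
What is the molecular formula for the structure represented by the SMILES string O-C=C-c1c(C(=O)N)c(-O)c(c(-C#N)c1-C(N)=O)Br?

Heavy atoms from the SMILES: 1 Br, 11 C, 3 N, 4 O.
Implicit hydrogens by atom environment:
  6 × C (aromatic): no H
  3 × C: no H
  2 × C: 1 H each → 2
  2 × N: 2 H each → 4
  2 × O: 1 H each → 2
  2 × O: no H
  1 × Br: no H
  1 × N: no H
  Total hydrogens = 8.
Molecular formula: C11H8BrN3O4

C11H8BrN3O4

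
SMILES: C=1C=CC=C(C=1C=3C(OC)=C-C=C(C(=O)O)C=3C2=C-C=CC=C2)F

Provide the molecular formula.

Heavy atoms from the SMILES: 20 C, 1 F, 3 O.
Implicit hydrogens by atom environment:
  11 × C (aromatic): 1 H each → 11
  7 × C (aromatic): no H
  2 × O: no H
  1 × C: 3 H
  1 × C: no H
  1 × F: no H
  1 × O: 1 H
  Total hydrogens = 15.
Molecular formula: C20H15FO3

C20H15FO3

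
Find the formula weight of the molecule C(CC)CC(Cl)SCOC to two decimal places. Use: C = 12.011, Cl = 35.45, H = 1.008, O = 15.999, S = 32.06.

182.71

Molecular formula: C7H15ClOS.
M = 7×12.011 + 1×35.45 + 15×1.008 + 1×15.999 + 1×32.06 = 182.71 g/mol.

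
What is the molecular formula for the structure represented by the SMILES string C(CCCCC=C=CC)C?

C10H18

Heavy atoms from the SMILES: 10 C.
Implicit hydrogens by atom environment:
  5 × C: 2 H each → 10
  2 × C: 3 H each → 6
  2 × C: 1 H each → 2
  1 × C: no H
  Total hydrogens = 18.
Molecular formula: C10H18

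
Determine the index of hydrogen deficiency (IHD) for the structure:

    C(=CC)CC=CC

2

Molecular formula from the SMILES: C7H12.
DoU = (2C + 2 + N − H − X)/2 = (2·7 + 2 + 0 − 12 − 0)/2 = 4/2 = 2.
(Structurally: 0 ring(s) + 2 π bond(s) = 2.)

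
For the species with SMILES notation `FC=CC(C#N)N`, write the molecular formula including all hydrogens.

Heavy atoms from the SMILES: 4 C, 1 F, 2 N.
Implicit hydrogens by atom environment:
  3 × C: 1 H each → 3
  1 × C: no H
  1 × F: no H
  1 × N: 2 H
  1 × N: no H
  Total hydrogens = 5.
Molecular formula: C4H5FN2

C4H5FN2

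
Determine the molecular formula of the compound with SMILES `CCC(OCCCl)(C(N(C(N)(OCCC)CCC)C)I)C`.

C15H32ClIN2O2

Heavy atoms from the SMILES: 15 C, 1 Cl, 1 I, 2 N, 2 O.
Implicit hydrogens by atom environment:
  7 × C: 2 H each → 14
  5 × C: 3 H each → 15
  2 × C: no H
  2 × O: no H
  1 × C: 1 H
  1 × Cl: no H
  1 × I: no H
  1 × N: 2 H
  1 × N: no H
  Total hydrogens = 32.
Molecular formula: C15H32ClIN2O2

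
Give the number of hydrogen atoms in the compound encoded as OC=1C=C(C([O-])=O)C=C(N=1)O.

4

Hydrogens are implicit in SMILES; fill each atom to its normal valence:
  3 × C (aromatic): no H
  2 × C (aromatic): 1 H each → 2
  2 × O: 1 H each → 2
  1 × C: no H
  1 × N (aromatic): no H
  1 × O: no H
  1 × O (charge -1): no H
  Total hydrogens = 4.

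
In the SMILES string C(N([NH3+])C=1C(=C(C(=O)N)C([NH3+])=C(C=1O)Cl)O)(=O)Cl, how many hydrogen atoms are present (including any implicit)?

Hydrogens are implicit in SMILES; fill each atom to its normal valence:
  6 × C (aromatic): no H
  2 × C: no H
  2 × Cl: no H
  2 × N (charge +1): 3 H each → 6
  2 × O: 1 H each → 2
  2 × O: no H
  1 × N: 2 H
  1 × N: no H
  Total hydrogens = 10.

10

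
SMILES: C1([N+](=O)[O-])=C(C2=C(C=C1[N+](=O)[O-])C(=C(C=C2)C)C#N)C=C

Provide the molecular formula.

C14H9N3O4

Heavy atoms from the SMILES: 14 C, 3 N, 4 O.
Implicit hydrogens by atom environment:
  7 × C (aromatic): no H
  3 × C (aromatic): 1 H each → 3
  2 × N (charge +1): no H
  2 × O: no H
  2 × O (charge -1): no H
  1 × C: 3 H
  1 × C: 2 H
  1 × C: 1 H
  1 × C: no H
  1 × N: no H
  Total hydrogens = 9.
Molecular formula: C14H9N3O4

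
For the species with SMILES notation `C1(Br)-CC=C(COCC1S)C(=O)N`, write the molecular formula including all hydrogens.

Heavy atoms from the SMILES: 1 Br, 8 C, 1 N, 2 O, 1 S.
Implicit hydrogens by atom environment:
  3 × C: 2 H each → 6
  3 × C: 1 H each → 3
  2 × C: no H
  2 × O: no H
  1 × Br: no H
  1 × N: 2 H
  1 × S: 1 H
  Total hydrogens = 12.
Molecular formula: C8H12BrNO2S

C8H12BrNO2S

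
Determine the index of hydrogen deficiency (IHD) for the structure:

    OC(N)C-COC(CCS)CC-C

Molecular formula from the SMILES: C9H21NO2S.
DoU = (2C + 2 + N − H − X)/2 = (2·9 + 2 + 1 − 21 − 0)/2 = 0/2 = 0.
(Structurally: 0 ring(s) + 0 π bond(s) = 0.)

0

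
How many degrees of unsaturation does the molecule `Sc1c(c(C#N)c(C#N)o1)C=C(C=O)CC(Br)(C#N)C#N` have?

13

Molecular formula from the SMILES: C13H5BrN4O2S.
DoU = (2C + 2 + N − H − X)/2 = (2·13 + 2 + 4 − 5 − 1)/2 = 26/2 = 13.
(Structurally: 1 ring(s) + 12 π bond(s) = 13.)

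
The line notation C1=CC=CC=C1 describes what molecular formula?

C6H6

Heavy atoms from the SMILES: 6 C.
Implicit hydrogens by atom environment:
  6 × C (aromatic): 1 H each → 6
  Total hydrogens = 6.
Molecular formula: C6H6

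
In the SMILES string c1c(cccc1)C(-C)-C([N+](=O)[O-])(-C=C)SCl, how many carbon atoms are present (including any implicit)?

The symbol for carbon appears 11 times in the SMILES. Lowercase c denotes aromatic carbon and counts toward C.

11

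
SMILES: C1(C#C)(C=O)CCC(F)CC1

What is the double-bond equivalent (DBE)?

Molecular formula from the SMILES: C9H11FO.
DoU = (2C + 2 + N − H − X)/2 = (2·9 + 2 + 0 − 11 − 1)/2 = 8/2 = 4.
(Structurally: 1 ring(s) + 3 π bond(s) = 4.)

4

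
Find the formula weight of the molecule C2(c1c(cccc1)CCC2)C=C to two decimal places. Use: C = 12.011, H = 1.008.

Molecular formula: C12H14.
M = 12×12.011 + 14×1.008 = 158.24 g/mol.

158.24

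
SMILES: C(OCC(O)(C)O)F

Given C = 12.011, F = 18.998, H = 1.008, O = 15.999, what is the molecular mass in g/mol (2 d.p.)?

Molecular formula: C4H9FO3.
M = 4×12.011 + 1×18.998 + 9×1.008 + 3×15.999 = 124.11 g/mol.

124.11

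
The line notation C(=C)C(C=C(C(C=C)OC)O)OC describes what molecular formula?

Heavy atoms from the SMILES: 10 C, 3 O.
Implicit hydrogens by atom environment:
  5 × C: 1 H each → 5
  2 × C: 3 H each → 6
  2 × C: 2 H each → 4
  2 × O: no H
  1 × C: no H
  1 × O: 1 H
  Total hydrogens = 16.
Molecular formula: C10H16O3

C10H16O3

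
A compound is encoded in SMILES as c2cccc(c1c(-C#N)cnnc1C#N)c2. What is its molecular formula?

Heavy atoms from the SMILES: 12 C, 4 N.
Implicit hydrogens by atom environment:
  6 × C (aromatic): 1 H each → 6
  4 × C (aromatic): no H
  2 × C: no H
  2 × N (aromatic): no H
  2 × N: no H
  Total hydrogens = 6.
Molecular formula: C12H6N4

C12H6N4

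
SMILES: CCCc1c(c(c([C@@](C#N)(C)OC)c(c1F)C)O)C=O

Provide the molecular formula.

Heavy atoms from the SMILES: 15 C, 1 F, 1 N, 3 O.
Implicit hydrogens by atom environment:
  6 × C (aromatic): no H
  4 × C: 3 H each → 12
  2 × C: 2 H each → 4
  2 × C: no H
  2 × O: no H
  1 × C: 1 H
  1 × F: no H
  1 × N: no H
  1 × O: 1 H
  Total hydrogens = 18.
Molecular formula: C15H18FNO3

C15H18FNO3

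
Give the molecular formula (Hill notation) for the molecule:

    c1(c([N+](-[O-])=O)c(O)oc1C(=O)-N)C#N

Heavy atoms from the SMILES: 6 C, 3 N, 5 O.
Implicit hydrogens by atom environment:
  4 × C (aromatic): no H
  2 × C: no H
  2 × O: no H
  1 × N: 2 H
  1 × N: no H
  1 × N (charge +1): no H
  1 × O: 1 H
  1 × O (aromatic): no H
  1 × O (charge -1): no H
  Total hydrogens = 3.
Molecular formula: C6H3N3O5

C6H3N3O5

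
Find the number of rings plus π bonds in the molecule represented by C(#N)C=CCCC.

3

Molecular formula from the SMILES: C6H9N.
DoU = (2C + 2 + N − H − X)/2 = (2·6 + 2 + 1 − 9 − 0)/2 = 6/2 = 3.
(Structurally: 0 ring(s) + 3 π bond(s) = 3.)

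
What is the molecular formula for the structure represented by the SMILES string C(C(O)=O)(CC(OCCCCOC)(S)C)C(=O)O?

C11H20O6S

Heavy atoms from the SMILES: 11 C, 6 O, 1 S.
Implicit hydrogens by atom environment:
  5 × C: 2 H each → 10
  4 × O: no H
  3 × C: no H
  2 × C: 3 H each → 6
  2 × O: 1 H each → 2
  1 × C: 1 H
  1 × S: 1 H
  Total hydrogens = 20.
Molecular formula: C11H20O6S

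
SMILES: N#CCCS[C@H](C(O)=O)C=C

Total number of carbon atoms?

The symbol for carbon appears 7 times in the SMILES.

7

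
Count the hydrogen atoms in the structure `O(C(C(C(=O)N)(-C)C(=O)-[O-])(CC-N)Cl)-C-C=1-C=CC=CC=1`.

18

Hydrogens are implicit in SMILES; fill each atom to its normal valence:
  5 × C (aromatic): 1 H each → 5
  4 × C: no H
  3 × C: 2 H each → 6
  3 × O: no H
  2 × N: 2 H each → 4
  1 × C: 3 H
  1 × C (aromatic): no H
  1 × Cl: no H
  1 × O (charge -1): no H
  Total hydrogens = 18.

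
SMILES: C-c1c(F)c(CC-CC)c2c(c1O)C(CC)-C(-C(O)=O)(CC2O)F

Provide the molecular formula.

C18H24F2O4

Heavy atoms from the SMILES: 18 C, 2 F, 4 O.
Implicit hydrogens by atom environment:
  6 × C (aromatic): no H
  5 × C: 2 H each → 10
  3 × C: 3 H each → 9
  3 × O: 1 H each → 3
  2 × C: 1 H each → 2
  2 × C: no H
  2 × F: no H
  1 × O: no H
  Total hydrogens = 24.
Molecular formula: C18H24F2O4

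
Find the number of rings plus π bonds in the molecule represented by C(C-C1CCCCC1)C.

1

Molecular formula from the SMILES: C9H18.
DoU = (2C + 2 + N − H − X)/2 = (2·9 + 2 + 0 − 18 − 0)/2 = 2/2 = 1.
(Structurally: 1 ring(s) + 0 π bond(s) = 1.)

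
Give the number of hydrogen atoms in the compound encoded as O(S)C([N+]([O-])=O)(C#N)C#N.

1

Hydrogens are implicit in SMILES; fill each atom to its normal valence:
  3 × C: no H
  2 × N: no H
  2 × O: no H
  1 × N (charge +1): no H
  1 × O (charge -1): no H
  1 × S: 1 H
  Total hydrogens = 1.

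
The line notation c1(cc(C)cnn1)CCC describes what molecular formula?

Heavy atoms from the SMILES: 8 C, 2 N.
Implicit hydrogens by atom environment:
  2 × C: 3 H each → 6
  2 × C: 2 H each → 4
  2 × C (aromatic): 1 H each → 2
  2 × C (aromatic): no H
  2 × N (aromatic): no H
  Total hydrogens = 12.
Molecular formula: C8H12N2

C8H12N2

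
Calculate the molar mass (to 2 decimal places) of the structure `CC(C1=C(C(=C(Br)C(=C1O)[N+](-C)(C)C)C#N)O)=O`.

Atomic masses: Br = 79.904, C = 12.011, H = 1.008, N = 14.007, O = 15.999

314.16

Molecular formula: C12H14BrN2O3+.
M = 1×79.904 + 12×12.011 + 14×1.008 + 2×14.007 + 3×15.999 = 314.16 g/mol.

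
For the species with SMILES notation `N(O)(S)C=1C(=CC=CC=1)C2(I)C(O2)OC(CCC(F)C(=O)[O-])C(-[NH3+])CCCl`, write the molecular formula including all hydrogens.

Heavy atoms from the SMILES: 16 C, 1 Cl, 1 F, 1 I, 2 N, 5 O, 1 S.
Implicit hydrogens by atom environment:
  4 × C: 2 H each → 8
  4 × C: 1 H each → 4
  4 × C (aromatic): 1 H each → 4
  3 × O: no H
  2 × C: no H
  2 × C (aromatic): no H
  1 × Cl: no H
  1 × F: no H
  1 × I: no H
  1 × N (charge +1): 3 H
  1 × N: no H
  1 × O: 1 H
  1 × O (charge -1): no H
  1 × S: 1 H
  Total hydrogens = 21.
Molecular formula: C16H21ClFIN2O5S

C16H21ClFIN2O5S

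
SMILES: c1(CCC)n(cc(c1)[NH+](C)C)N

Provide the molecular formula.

Heavy atoms from the SMILES: 9 C, 3 N.
Implicit hydrogens by atom environment:
  3 × C: 3 H each → 9
  2 × C: 2 H each → 4
  2 × C (aromatic): 1 H each → 2
  2 × C (aromatic): no H
  1 × N: 2 H
  1 × N (charge +1): 1 H
  1 × N (aromatic): no H
  Total hydrogens = 18.
Net charge +1.
Molecular formula: C9H18N3+

C9H18N3+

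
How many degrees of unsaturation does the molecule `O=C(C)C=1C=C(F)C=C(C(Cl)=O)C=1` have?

6

Molecular formula from the SMILES: C9H6ClFO2.
DoU = (2C + 2 + N − H − X)/2 = (2·9 + 2 + 0 − 6 − 2)/2 = 12/2 = 6.
(Structurally: 1 ring(s) + 5 π bond(s) = 6.)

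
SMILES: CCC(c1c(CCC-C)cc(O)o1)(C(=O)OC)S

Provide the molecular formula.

C13H20O4S

Heavy atoms from the SMILES: 13 C, 4 O, 1 S.
Implicit hydrogens by atom environment:
  4 × C: 2 H each → 8
  3 × C: 3 H each → 9
  3 × C (aromatic): no H
  2 × C: no H
  2 × O: no H
  1 × C (aromatic): 1 H
  1 × O: 1 H
  1 × O (aromatic): no H
  1 × S: 1 H
  Total hydrogens = 20.
Molecular formula: C13H20O4S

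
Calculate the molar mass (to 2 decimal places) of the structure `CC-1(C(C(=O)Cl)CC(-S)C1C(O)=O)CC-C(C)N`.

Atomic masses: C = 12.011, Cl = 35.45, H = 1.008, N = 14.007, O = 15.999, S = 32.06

Molecular formula: C12H20ClNO3S.
M = 12×12.011 + 1×35.45 + 20×1.008 + 1×14.007 + 3×15.999 + 1×32.06 = 293.81 g/mol.

293.81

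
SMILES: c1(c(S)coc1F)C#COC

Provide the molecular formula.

Heavy atoms from the SMILES: 7 C, 1 F, 2 O, 1 S.
Implicit hydrogens by atom environment:
  3 × C (aromatic): no H
  2 × C: no H
  1 × C: 3 H
  1 × C (aromatic): 1 H
  1 × F: no H
  1 × O (aromatic): no H
  1 × O: no H
  1 × S: 1 H
  Total hydrogens = 5.
Molecular formula: C7H5FO2S

C7H5FO2S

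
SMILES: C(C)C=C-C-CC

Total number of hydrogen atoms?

Hydrogens are implicit in SMILES; fill each atom to its normal valence:
  3 × C: 2 H each → 6
  2 × C: 3 H each → 6
  2 × C: 1 H each → 2
  Total hydrogens = 14.

14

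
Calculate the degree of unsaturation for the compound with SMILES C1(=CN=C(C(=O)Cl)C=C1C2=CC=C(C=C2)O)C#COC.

Molecular formula from the SMILES: C15H10ClNO3.
DoU = (2C + 2 + N − H − X)/2 = (2·15 + 2 + 1 − 10 − 1)/2 = 22/2 = 11.
(Structurally: 2 ring(s) + 9 π bond(s) = 11.)

11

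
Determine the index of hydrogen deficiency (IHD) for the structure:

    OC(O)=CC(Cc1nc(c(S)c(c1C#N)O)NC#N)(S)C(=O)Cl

Molecular formula from the SMILES: C12H9ClN4O4S2.
DoU = (2C + 2 + N − H − X)/2 = (2·12 + 2 + 4 − 9 − 1)/2 = 20/2 = 10.
(Structurally: 1 ring(s) + 9 π bond(s) = 10.)

10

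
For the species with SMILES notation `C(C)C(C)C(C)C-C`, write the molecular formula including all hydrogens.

C8H18

Heavy atoms from the SMILES: 8 C.
Implicit hydrogens by atom environment:
  4 × C: 3 H each → 12
  2 × C: 2 H each → 4
  2 × C: 1 H each → 2
  Total hydrogens = 18.
Molecular formula: C8H18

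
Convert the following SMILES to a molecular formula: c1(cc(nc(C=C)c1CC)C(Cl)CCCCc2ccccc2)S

Heavy atoms from the SMILES: 20 C, 1 Cl, 1 N, 1 S.
Implicit hydrogens by atom environment:
  6 × C: 2 H each → 12
  6 × C (aromatic): 1 H each → 6
  5 × C (aromatic): no H
  2 × C: 1 H each → 2
  1 × C: 3 H
  1 × Cl: no H
  1 × N (aromatic): no H
  1 × S: 1 H
  Total hydrogens = 24.
Molecular formula: C20H24ClNS

C20H24ClNS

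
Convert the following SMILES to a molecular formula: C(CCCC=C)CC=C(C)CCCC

Heavy atoms from the SMILES: 14 C.
Implicit hydrogens by atom environment:
  9 × C: 2 H each → 18
  2 × C: 3 H each → 6
  2 × C: 1 H each → 2
  1 × C: no H
  Total hydrogens = 26.
Molecular formula: C14H26

C14H26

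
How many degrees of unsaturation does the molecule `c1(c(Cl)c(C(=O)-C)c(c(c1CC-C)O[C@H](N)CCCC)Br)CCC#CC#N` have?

9

Molecular formula from the SMILES: C21H26BrClN2O2.
DoU = (2C + 2 + N − H − X)/2 = (2·21 + 2 + 2 − 26 − 2)/2 = 18/2 = 9.
(Structurally: 1 ring(s) + 8 π bond(s) = 9.)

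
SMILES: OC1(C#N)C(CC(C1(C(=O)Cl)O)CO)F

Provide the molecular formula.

C8H9ClFNO4

Heavy atoms from the SMILES: 8 C, 1 Cl, 1 F, 1 N, 4 O.
Implicit hydrogens by atom environment:
  4 × C: no H
  3 × O: 1 H each → 3
  2 × C: 2 H each → 4
  2 × C: 1 H each → 2
  1 × Cl: no H
  1 × F: no H
  1 × N: no H
  1 × O: no H
  Total hydrogens = 9.
Molecular formula: C8H9ClFNO4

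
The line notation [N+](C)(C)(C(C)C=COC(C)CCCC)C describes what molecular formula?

Heavy atoms from the SMILES: 13 C, 1 N, 1 O.
Implicit hydrogens by atom environment:
  6 × C: 3 H each → 18
  4 × C: 1 H each → 4
  3 × C: 2 H each → 6
  1 × N (charge +1): no H
  1 × O: no H
  Total hydrogens = 28.
Net charge +1.
Molecular formula: C13H28NO+

C13H28NO+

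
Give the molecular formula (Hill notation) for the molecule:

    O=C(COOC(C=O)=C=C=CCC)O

C9H10O5

Heavy atoms from the SMILES: 9 C, 5 O.
Implicit hydrogens by atom environment:
  4 × C: no H
  4 × O: no H
  2 × C: 2 H each → 4
  2 × C: 1 H each → 2
  1 × C: 3 H
  1 × O: 1 H
  Total hydrogens = 10.
Molecular formula: C9H10O5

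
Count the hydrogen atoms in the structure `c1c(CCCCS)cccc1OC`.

Hydrogens are implicit in SMILES; fill each atom to its normal valence:
  4 × C: 2 H each → 8
  4 × C (aromatic): 1 H each → 4
  2 × C (aromatic): no H
  1 × C: 3 H
  1 × O: no H
  1 × S: 1 H
  Total hydrogens = 16.

16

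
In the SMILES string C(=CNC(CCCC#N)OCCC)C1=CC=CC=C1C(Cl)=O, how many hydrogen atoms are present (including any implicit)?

Hydrogens are implicit in SMILES; fill each atom to its normal valence:
  5 × C: 2 H each → 10
  4 × C (aromatic): 1 H each → 4
  3 × C: 1 H each → 3
  2 × C (aromatic): no H
  2 × C: no H
  2 × O: no H
  1 × C: 3 H
  1 × Cl: no H
  1 × N: 1 H
  1 × N: no H
  Total hydrogens = 21.

21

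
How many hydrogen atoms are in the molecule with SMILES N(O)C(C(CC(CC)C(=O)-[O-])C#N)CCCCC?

Hydrogens are implicit in SMILES; fill each atom to its normal valence:
  6 × C: 2 H each → 12
  3 × C: 1 H each → 3
  2 × C: 3 H each → 6
  2 × C: no H
  1 × N: 1 H
  1 × N: no H
  1 × O: 1 H
  1 × O: no H
  1 × O (charge -1): no H
  Total hydrogens = 23.

23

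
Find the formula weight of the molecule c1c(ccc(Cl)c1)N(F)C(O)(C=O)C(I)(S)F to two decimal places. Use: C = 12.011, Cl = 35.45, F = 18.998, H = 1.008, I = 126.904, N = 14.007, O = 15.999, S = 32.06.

393.57

Molecular formula: C9H7ClF2INO2S.
M = 9×12.011 + 1×35.45 + 2×18.998 + 7×1.008 + 1×126.904 + 1×14.007 + 2×15.999 + 1×32.06 = 393.57 g/mol.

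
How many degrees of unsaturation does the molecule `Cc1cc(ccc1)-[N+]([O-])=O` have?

Molecular formula from the SMILES: C7H7NO2.
DoU = (2C + 2 + N − H − X)/2 = (2·7 + 2 + 1 − 7 − 0)/2 = 10/2 = 5.
(Structurally: 1 ring(s) + 4 π bond(s) = 5.)

5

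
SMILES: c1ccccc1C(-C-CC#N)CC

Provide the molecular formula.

C12H15N

Heavy atoms from the SMILES: 12 C, 1 N.
Implicit hydrogens by atom environment:
  5 × C (aromatic): 1 H each → 5
  3 × C: 2 H each → 6
  1 × C: 3 H
  1 × C: 1 H
  1 × C: no H
  1 × C (aromatic): no H
  1 × N: no H
  Total hydrogens = 15.
Molecular formula: C12H15N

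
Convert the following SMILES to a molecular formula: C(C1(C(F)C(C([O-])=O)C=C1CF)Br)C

C9H10BrF2O2-

Heavy atoms from the SMILES: 1 Br, 9 C, 2 F, 2 O.
Implicit hydrogens by atom environment:
  3 × C: 1 H each → 3
  3 × C: no H
  2 × C: 2 H each → 4
  2 × F: no H
  1 × Br: no H
  1 × C: 3 H
  1 × O: no H
  1 × O (charge -1): no H
  Total hydrogens = 10.
Net charge -1.
Molecular formula: C9H10BrF2O2-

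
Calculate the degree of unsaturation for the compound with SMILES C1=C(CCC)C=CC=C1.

4

Molecular formula from the SMILES: C9H12.
DoU = (2C + 2 + N − H − X)/2 = (2·9 + 2 + 0 − 12 − 0)/2 = 8/2 = 4.
(Structurally: 1 ring(s) + 3 π bond(s) = 4.)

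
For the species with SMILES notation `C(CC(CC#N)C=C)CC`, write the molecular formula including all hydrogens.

Heavy atoms from the SMILES: 9 C, 1 N.
Implicit hydrogens by atom environment:
  5 × C: 2 H each → 10
  2 × C: 1 H each → 2
  1 × C: 3 H
  1 × C: no H
  1 × N: no H
  Total hydrogens = 15.
Molecular formula: C9H15N

C9H15N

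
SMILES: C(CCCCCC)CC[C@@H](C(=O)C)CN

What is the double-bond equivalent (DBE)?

1

Molecular formula from the SMILES: C13H27NO.
DoU = (2C + 2 + N − H − X)/2 = (2·13 + 2 + 1 − 27 − 0)/2 = 2/2 = 1.
(Structurally: 0 ring(s) + 1 π bond(s) = 1.)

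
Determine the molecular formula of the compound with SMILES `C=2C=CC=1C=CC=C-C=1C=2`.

Heavy atoms from the SMILES: 10 C.
Implicit hydrogens by atom environment:
  8 × C (aromatic): 1 H each → 8
  2 × C (aromatic): no H
  Total hydrogens = 8.
Molecular formula: C10H8

C10H8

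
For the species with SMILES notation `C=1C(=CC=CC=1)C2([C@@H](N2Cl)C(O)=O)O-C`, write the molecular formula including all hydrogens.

C10H10ClNO3

Heavy atoms from the SMILES: 10 C, 1 Cl, 1 N, 3 O.
Implicit hydrogens by atom environment:
  5 × C (aromatic): 1 H each → 5
  2 × C: no H
  2 × O: no H
  1 × C: 3 H
  1 × C: 1 H
  1 × C (aromatic): no H
  1 × Cl: no H
  1 × N: no H
  1 × O: 1 H
  Total hydrogens = 10.
Molecular formula: C10H10ClNO3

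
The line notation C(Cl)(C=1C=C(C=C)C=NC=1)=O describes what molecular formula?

Heavy atoms from the SMILES: 8 C, 1 Cl, 1 N, 1 O.
Implicit hydrogens by atom environment:
  3 × C (aromatic): 1 H each → 3
  2 × C (aromatic): no H
  1 × C: 2 H
  1 × C: 1 H
  1 × C: no H
  1 × Cl: no H
  1 × N (aromatic): no H
  1 × O: no H
  Total hydrogens = 6.
Molecular formula: C8H6ClNO

C8H6ClNO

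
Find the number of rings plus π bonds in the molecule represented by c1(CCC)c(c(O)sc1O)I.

Molecular formula from the SMILES: C7H9IO2S.
DoU = (2C + 2 + N − H − X)/2 = (2·7 + 2 + 0 − 9 − 1)/2 = 6/2 = 3.
(Structurally: 1 ring(s) + 2 π bond(s) = 3.)

3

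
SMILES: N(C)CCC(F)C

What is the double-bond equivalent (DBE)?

0

Molecular formula from the SMILES: C5H12FN.
DoU = (2C + 2 + N − H − X)/2 = (2·5 + 2 + 1 − 12 − 1)/2 = 0/2 = 0.
(Structurally: 0 ring(s) + 0 π bond(s) = 0.)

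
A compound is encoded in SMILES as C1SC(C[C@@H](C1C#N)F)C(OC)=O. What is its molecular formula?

Heavy atoms from the SMILES: 8 C, 1 F, 1 N, 2 O, 1 S.
Implicit hydrogens by atom environment:
  3 × C: 1 H each → 3
  2 × C: 2 H each → 4
  2 × C: no H
  2 × O: no H
  1 × C: 3 H
  1 × F: no H
  1 × N: no H
  1 × S: no H
  Total hydrogens = 10.
Molecular formula: C8H10FNO2S

C8H10FNO2S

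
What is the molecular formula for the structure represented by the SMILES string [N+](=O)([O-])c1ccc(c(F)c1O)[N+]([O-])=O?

Heavy atoms from the SMILES: 6 C, 1 F, 2 N, 5 O.
Implicit hydrogens by atom environment:
  4 × C (aromatic): no H
  2 × C (aromatic): 1 H each → 2
  2 × N (charge +1): no H
  2 × O: no H
  2 × O (charge -1): no H
  1 × F: no H
  1 × O: 1 H
  Total hydrogens = 3.
Molecular formula: C6H3FN2O5

C6H3FN2O5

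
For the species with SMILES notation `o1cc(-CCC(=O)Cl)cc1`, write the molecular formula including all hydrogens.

C7H7ClO2

Heavy atoms from the SMILES: 7 C, 1 Cl, 2 O.
Implicit hydrogens by atom environment:
  3 × C (aromatic): 1 H each → 3
  2 × C: 2 H each → 4
  1 × C (aromatic): no H
  1 × C: no H
  1 × Cl: no H
  1 × O (aromatic): no H
  1 × O: no H
  Total hydrogens = 7.
Molecular formula: C7H7ClO2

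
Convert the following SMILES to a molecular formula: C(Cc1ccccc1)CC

Heavy atoms from the SMILES: 10 C.
Implicit hydrogens by atom environment:
  5 × C (aromatic): 1 H each → 5
  3 × C: 2 H each → 6
  1 × C: 3 H
  1 × C (aromatic): no H
  Total hydrogens = 14.
Molecular formula: C10H14

C10H14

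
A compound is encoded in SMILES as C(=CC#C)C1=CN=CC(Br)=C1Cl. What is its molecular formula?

Heavy atoms from the SMILES: 1 Br, 9 C, 1 Cl, 1 N.
Implicit hydrogens by atom environment:
  3 × C: 1 H each → 3
  3 × C (aromatic): no H
  2 × C (aromatic): 1 H each → 2
  1 × Br: no H
  1 × C: no H
  1 × Cl: no H
  1 × N (aromatic): no H
  Total hydrogens = 5.
Molecular formula: C9H5BrClN

C9H5BrClN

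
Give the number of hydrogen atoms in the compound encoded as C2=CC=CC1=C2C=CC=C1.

Hydrogens are implicit in SMILES; fill each atom to its normal valence:
  8 × C (aromatic): 1 H each → 8
  2 × C (aromatic): no H
  Total hydrogens = 8.

8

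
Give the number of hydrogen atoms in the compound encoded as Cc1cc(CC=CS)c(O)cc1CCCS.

Hydrogens are implicit in SMILES; fill each atom to its normal valence:
  4 × C: 2 H each → 8
  4 × C (aromatic): no H
  2 × C (aromatic): 1 H each → 2
  2 × C: 1 H each → 2
  2 × S: 1 H each → 2
  1 × C: 3 H
  1 × O: 1 H
  Total hydrogens = 18.

18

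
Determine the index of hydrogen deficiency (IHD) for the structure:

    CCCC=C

1

Molecular formula from the SMILES: C5H10.
DoU = (2C + 2 + N − H − X)/2 = (2·5 + 2 + 0 − 10 − 0)/2 = 2/2 = 1.
(Structurally: 0 ring(s) + 1 π bond(s) = 1.)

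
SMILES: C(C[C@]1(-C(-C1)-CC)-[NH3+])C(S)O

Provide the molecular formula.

Heavy atoms from the SMILES: 8 C, 1 N, 1 O, 1 S.
Implicit hydrogens by atom environment:
  4 × C: 2 H each → 8
  2 × C: 1 H each → 2
  1 × C: 3 H
  1 × C: no H
  1 × N (charge +1): 3 H
  1 × O: 1 H
  1 × S: 1 H
  Total hydrogens = 18.
Net charge +1.
Molecular formula: C8H18NOS+

C8H18NOS+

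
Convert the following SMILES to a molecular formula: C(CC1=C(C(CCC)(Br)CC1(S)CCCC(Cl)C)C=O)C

C17H28BrClOS

Heavy atoms from the SMILES: 1 Br, 17 C, 1 Cl, 1 O, 1 S.
Implicit hydrogens by atom environment:
  8 × C: 2 H each → 16
  4 × C: no H
  3 × C: 3 H each → 9
  2 × C: 1 H each → 2
  1 × Br: no H
  1 × Cl: no H
  1 × O: no H
  1 × S: 1 H
  Total hydrogens = 28.
Molecular formula: C17H28BrClOS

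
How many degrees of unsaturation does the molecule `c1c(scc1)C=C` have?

4

Molecular formula from the SMILES: C6H6S.
DoU = (2C + 2 + N − H − X)/2 = (2·6 + 2 + 0 − 6 − 0)/2 = 8/2 = 4.
(Structurally: 1 ring(s) + 3 π bond(s) = 4.)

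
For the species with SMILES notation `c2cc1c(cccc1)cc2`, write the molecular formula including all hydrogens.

Heavy atoms from the SMILES: 10 C.
Implicit hydrogens by atom environment:
  8 × C (aromatic): 1 H each → 8
  2 × C (aromatic): no H
  Total hydrogens = 8.
Molecular formula: C10H8

C10H8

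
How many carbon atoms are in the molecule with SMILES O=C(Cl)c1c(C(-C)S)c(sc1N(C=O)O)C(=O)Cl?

The symbol for carbon appears 9 times in the SMILES. Lowercase c denotes aromatic carbon and counts toward C.

9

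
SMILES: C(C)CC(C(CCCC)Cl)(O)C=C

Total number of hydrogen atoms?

Hydrogens are implicit in SMILES; fill each atom to its normal valence:
  6 × C: 2 H each → 12
  2 × C: 3 H each → 6
  2 × C: 1 H each → 2
  1 × C: no H
  1 × Cl: no H
  1 × O: 1 H
  Total hydrogens = 21.

21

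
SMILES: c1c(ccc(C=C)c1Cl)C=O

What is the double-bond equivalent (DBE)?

Molecular formula from the SMILES: C9H7ClO.
DoU = (2C + 2 + N − H − X)/2 = (2·9 + 2 + 0 − 7 − 1)/2 = 12/2 = 6.
(Structurally: 1 ring(s) + 5 π bond(s) = 6.)

6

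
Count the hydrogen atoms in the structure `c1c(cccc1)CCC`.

Hydrogens are implicit in SMILES; fill each atom to its normal valence:
  5 × C (aromatic): 1 H each → 5
  2 × C: 2 H each → 4
  1 × C: 3 H
  1 × C (aromatic): no H
  Total hydrogens = 12.

12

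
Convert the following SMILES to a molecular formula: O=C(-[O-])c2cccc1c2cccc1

C11H7O2-

Heavy atoms from the SMILES: 11 C, 2 O.
Implicit hydrogens by atom environment:
  7 × C (aromatic): 1 H each → 7
  3 × C (aromatic): no H
  1 × C: no H
  1 × O: no H
  1 × O (charge -1): no H
  Total hydrogens = 7.
Net charge -1.
Molecular formula: C11H7O2-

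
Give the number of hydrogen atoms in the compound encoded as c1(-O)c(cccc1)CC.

Hydrogens are implicit in SMILES; fill each atom to its normal valence:
  4 × C (aromatic): 1 H each → 4
  2 × C (aromatic): no H
  1 × C: 3 H
  1 × C: 2 H
  1 × O: 1 H
  Total hydrogens = 10.

10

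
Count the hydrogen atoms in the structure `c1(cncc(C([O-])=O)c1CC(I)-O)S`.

7

Hydrogens are implicit in SMILES; fill each atom to its normal valence:
  3 × C (aromatic): no H
  2 × C (aromatic): 1 H each → 2
  1 × C: 2 H
  1 × C: 1 H
  1 × C: no H
  1 × I: no H
  1 × N (aromatic): no H
  1 × O: 1 H
  1 × O: no H
  1 × O (charge -1): no H
  1 × S: 1 H
  Total hydrogens = 7.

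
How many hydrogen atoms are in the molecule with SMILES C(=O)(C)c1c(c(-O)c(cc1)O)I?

Hydrogens are implicit in SMILES; fill each atom to its normal valence:
  4 × C (aromatic): no H
  2 × C (aromatic): 1 H each → 2
  2 × O: 1 H each → 2
  1 × C: 3 H
  1 × C: no H
  1 × I: no H
  1 × O: no H
  Total hydrogens = 7.

7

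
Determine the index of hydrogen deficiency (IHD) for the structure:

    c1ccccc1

4

Molecular formula from the SMILES: C6H6.
DoU = (2C + 2 + N − H − X)/2 = (2·6 + 2 + 0 − 6 − 0)/2 = 8/2 = 4.
(Structurally: 1 ring(s) + 3 π bond(s) = 4.)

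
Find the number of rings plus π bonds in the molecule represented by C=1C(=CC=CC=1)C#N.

Molecular formula from the SMILES: C7H5N.
DoU = (2C + 2 + N − H − X)/2 = (2·7 + 2 + 1 − 5 − 0)/2 = 12/2 = 6.
(Structurally: 1 ring(s) + 5 π bond(s) = 6.)

6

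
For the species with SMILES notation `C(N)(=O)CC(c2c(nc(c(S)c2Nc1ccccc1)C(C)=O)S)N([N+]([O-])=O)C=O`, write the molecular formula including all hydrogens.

C17H17N5O5S2

Heavy atoms from the SMILES: 17 C, 5 N, 5 O, 2 S.
Implicit hydrogens by atom environment:
  6 × C (aromatic): no H
  5 × C (aromatic): 1 H each → 5
  4 × O: no H
  2 × C: 1 H each → 2
  2 × C: no H
  2 × S: 1 H each → 2
  1 × C: 3 H
  1 × C: 2 H
  1 × N: 2 H
  1 × N: 1 H
  1 × N (aromatic): no H
  1 × N: no H
  1 × N (charge +1): no H
  1 × O (charge -1): no H
  Total hydrogens = 17.
Molecular formula: C17H17N5O5S2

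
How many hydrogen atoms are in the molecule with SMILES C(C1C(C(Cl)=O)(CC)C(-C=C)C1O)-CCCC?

Hydrogens are implicit in SMILES; fill each atom to its normal valence:
  6 × C: 2 H each → 12
  4 × C: 1 H each → 4
  2 × C: 3 H each → 6
  2 × C: no H
  1 × Cl: no H
  1 × O: 1 H
  1 × O: no H
  Total hydrogens = 23.

23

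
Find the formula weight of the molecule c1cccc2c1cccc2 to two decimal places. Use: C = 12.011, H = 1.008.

128.17

Molecular formula: C10H8.
M = 10×12.011 + 8×1.008 = 128.17 g/mol.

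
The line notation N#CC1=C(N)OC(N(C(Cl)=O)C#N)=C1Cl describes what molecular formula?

Heavy atoms from the SMILES: 7 C, 2 Cl, 4 N, 2 O.
Implicit hydrogens by atom environment:
  4 × C (aromatic): no H
  3 × C: no H
  3 × N: no H
  2 × Cl: no H
  1 × N: 2 H
  1 × O (aromatic): no H
  1 × O: no H
  Total hydrogens = 2.
Molecular formula: C7H2Cl2N4O2

C7H2Cl2N4O2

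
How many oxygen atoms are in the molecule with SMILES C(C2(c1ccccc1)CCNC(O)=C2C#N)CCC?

1

The symbol for oxygen appears 1 time in the SMILES.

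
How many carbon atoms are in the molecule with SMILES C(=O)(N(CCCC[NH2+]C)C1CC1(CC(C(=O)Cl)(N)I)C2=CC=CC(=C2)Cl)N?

The symbol for carbon appears 18 times in the SMILES. (Cl is a single chlorine, not C + l.)

18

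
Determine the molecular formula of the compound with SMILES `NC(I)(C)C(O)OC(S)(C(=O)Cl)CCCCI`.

Heavy atoms from the SMILES: 9 C, 1 Cl, 2 I, 1 N, 3 O, 1 S.
Implicit hydrogens by atom environment:
  4 × C: 2 H each → 8
  3 × C: no H
  2 × I: no H
  2 × O: no H
  1 × C: 3 H
  1 × C: 1 H
  1 × Cl: no H
  1 × N: 2 H
  1 × O: 1 H
  1 × S: 1 H
  Total hydrogens = 16.
Molecular formula: C9H16ClI2NO3S

C9H16ClI2NO3S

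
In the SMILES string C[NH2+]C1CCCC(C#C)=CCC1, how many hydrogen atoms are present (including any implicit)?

Hydrogens are implicit in SMILES; fill each atom to its normal valence:
  5 × C: 2 H each → 10
  3 × C: 1 H each → 3
  2 × C: no H
  1 × C: 3 H
  1 × N (charge +1): 2 H
  Total hydrogens = 18.

18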